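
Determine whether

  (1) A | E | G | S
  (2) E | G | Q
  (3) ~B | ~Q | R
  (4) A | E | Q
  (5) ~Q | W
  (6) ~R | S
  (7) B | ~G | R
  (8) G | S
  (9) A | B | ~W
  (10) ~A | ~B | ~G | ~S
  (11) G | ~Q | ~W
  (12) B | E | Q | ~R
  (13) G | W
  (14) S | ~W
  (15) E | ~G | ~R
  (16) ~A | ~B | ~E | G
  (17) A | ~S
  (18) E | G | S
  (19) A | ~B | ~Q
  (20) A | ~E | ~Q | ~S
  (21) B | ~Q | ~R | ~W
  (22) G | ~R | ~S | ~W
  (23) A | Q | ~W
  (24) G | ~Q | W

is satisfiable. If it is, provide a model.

Set W = False.
  then (~Q | W) forces Q = False.
  then (G | W) forces G = True.
Set A = True.
Set E = True.
Set S = False.
  then (~R | S) forces R = False.
  then (B | ~G | R) forces B = True.
All clauses satisfied.

W = False, G = True, A = True, E = True, S = False, R = False, Q = False, B = True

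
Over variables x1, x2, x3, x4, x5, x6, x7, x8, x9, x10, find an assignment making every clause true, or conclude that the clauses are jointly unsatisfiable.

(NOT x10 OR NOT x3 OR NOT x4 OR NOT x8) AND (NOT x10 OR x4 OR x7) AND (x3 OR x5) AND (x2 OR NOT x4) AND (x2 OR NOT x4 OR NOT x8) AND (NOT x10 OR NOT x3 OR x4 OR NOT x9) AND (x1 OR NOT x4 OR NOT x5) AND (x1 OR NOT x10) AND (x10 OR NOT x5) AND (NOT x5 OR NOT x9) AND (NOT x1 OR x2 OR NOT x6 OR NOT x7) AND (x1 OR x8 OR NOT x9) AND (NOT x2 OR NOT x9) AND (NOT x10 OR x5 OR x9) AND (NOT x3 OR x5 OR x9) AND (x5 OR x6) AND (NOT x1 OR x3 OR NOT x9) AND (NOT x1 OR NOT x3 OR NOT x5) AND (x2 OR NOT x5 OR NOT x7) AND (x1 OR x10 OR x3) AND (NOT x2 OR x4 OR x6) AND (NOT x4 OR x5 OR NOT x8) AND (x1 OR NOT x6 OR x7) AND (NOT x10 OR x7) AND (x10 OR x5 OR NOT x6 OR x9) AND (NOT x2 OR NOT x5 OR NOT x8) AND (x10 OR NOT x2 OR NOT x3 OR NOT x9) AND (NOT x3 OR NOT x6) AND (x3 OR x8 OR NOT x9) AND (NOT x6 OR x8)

Set x1 = True.
Set x2 = True.
  then (NOT x2 OR NOT x9) forces x9 = False.
Set x3 = False.
  then (x3 OR x5) forces x5 = True.
  then (x10 OR NOT x5) forces x10 = True.
  then (NOT x10 OR x7) forces x7 = True.
  then (NOT x2 OR NOT x5 OR NOT x8) forces x8 = False.
  then (NOT x6 OR x8) forces x6 = False.
  then (NOT x2 OR x4 OR x6) forces x4 = True.
All clauses satisfied.

x1=T; x2=T; x3=F; x4=T; x5=T; x6=F; x7=T; x8=F; x9=F; x10=T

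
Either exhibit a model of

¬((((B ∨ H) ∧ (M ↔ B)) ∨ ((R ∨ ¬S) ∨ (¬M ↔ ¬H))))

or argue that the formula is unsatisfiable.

M=F, B=T, H=T, S=T, R=F

  ¬((((B ∨ H) ∧ (M ↔ B)) ∨ ((R ∨ ¬S) ∨ (¬M ↔ ¬H)))) = True
    ((B ∨ H) ∧ (M ↔ B)) ∨ ((R ∨ ¬S) ∨ (¬M ↔ ¬H)) = False
      (B ∨ H) ∧ (M ↔ B) = False
        B ∨ H = True
        M ↔ B = False
      (R ∨ ¬S) ∨ (¬M ↔ ¬H) = False
        R ∨ ¬S = False
          ¬S = False
        ¬M ↔ ¬H = False
          ¬M = True
          ¬H = False
The formula evaluates to True.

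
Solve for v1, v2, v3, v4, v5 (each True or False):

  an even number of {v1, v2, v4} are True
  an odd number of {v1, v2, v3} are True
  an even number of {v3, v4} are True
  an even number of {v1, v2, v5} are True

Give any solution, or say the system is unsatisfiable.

No satisfying assignment exists.

Adding constraints 1, 2, 3 mod 2: every variable appears an even number of times on the left, so the left side is 0.
But the right sides sum to 1 (mod 2). 0 ≠ 1 — the system is inconsistent.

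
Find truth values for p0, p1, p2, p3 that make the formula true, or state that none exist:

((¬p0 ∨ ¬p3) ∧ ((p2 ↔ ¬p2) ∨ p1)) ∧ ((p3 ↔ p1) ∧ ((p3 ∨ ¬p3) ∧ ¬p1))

The formula is unsatisfiable.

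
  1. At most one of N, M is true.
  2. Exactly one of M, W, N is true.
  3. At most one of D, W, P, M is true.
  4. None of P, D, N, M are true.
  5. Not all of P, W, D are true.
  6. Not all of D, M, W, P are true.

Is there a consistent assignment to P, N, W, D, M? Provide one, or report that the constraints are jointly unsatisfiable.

P=F; N=F; W=T; D=F; M=F

  (1) {N, M}: 0 true — at most one ✓
  (2) {M, W, N}: 1 true — exactly one ✓
  (3) {D, W, P, M}: 1 true — at most one ✓
  (4) {P, D, N, M}: 0 true — none ✓
  (5) {P, W, D}: 1/3 true — not all ✓
  (6) {D, M, W, P}: 1/4 true — not all ✓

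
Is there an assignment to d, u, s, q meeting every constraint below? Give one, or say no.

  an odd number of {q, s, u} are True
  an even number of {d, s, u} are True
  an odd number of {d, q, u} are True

d=T, u=F, s=T, q=F

{q, s, u}: 1 true → odd ✓
{d, s, u}: 2 true → even ✓
{d, q, u}: 1 true → odd ✓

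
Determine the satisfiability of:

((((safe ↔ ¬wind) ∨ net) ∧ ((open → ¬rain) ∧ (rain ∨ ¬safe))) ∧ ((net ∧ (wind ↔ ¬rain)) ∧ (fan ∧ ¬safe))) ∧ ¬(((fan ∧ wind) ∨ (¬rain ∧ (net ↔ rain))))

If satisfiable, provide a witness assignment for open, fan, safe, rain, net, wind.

open = False, fan = True, safe = False, rain = True, net = True, wind = False

  (((safe ↔ ¬wind) ∨ net) ∧ ((open → ¬rain) ∧ (rain ∨ ¬safe))) ∧ ((net ∧ (wind ↔ ¬rain)) ∧ (fan ∧ ¬safe)) = True
    ((safe ↔ ¬wind) ∨ net) ∧ ((open → ¬rain) ∧ (rain ∨ ¬safe)) = True
      (safe ↔ ¬wind) ∨ net = True
        safe ↔ ¬wind = False
          ¬wind = True
      (open → ¬rain) ∧ (rain ∨ ¬safe) = True
        open → ¬rain = True
          ¬rain = False
        rain ∨ ¬safe = True
          ¬safe = True
    (net ∧ (wind ↔ ¬rain)) ∧ (fan ∧ ¬safe) = True
      net ∧ (wind ↔ ¬rain) = True
        wind ↔ ¬rain = True
          ¬rain = False
      fan ∧ ¬safe = True
        ¬safe = True
  ¬(((fan ∧ wind) ∨ (¬rain ∧ (net ↔ rain)))) = True
    (fan ∧ wind) ∨ (¬rain ∧ (net ↔ rain)) = False
      fan ∧ wind = False
      ¬rain ∧ (net ↔ rain) = False
        ¬rain = False
        net ↔ rain = True
Both conjuncts True, so the formula holds.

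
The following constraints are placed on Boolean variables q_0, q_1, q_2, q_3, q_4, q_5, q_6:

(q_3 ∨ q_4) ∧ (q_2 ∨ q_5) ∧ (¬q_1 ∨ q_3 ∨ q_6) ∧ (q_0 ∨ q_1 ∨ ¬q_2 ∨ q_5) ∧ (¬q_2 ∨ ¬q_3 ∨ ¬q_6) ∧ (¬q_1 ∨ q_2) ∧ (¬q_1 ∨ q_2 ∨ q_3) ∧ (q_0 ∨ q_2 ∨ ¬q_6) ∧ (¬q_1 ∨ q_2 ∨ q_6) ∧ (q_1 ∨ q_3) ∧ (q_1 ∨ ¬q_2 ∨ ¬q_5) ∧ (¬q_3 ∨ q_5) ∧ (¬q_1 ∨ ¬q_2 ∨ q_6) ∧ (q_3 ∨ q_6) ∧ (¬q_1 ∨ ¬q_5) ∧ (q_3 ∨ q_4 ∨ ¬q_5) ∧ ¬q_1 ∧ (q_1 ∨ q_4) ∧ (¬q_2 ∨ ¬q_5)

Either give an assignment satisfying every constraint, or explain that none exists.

q_0: True; q_1: False; q_2: False; q_3: True; q_4: True; q_5: True; q_6: False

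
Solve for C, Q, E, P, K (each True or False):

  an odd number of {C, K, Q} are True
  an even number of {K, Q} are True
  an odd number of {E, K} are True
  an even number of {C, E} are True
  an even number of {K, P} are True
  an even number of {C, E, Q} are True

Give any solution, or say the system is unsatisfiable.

C = True; Q = False; E = True; P = False; K = False

{C, K, Q}: 1 true → odd ✓
{K, Q}: 0 true → even ✓
{E, K}: 1 true → odd ✓
{C, E}: 2 true → even ✓
{K, P}: 0 true → even ✓
{C, E, Q}: 2 true → even ✓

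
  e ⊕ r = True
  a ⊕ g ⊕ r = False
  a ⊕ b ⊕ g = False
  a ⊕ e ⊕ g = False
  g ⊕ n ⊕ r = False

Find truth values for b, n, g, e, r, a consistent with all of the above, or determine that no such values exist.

Adding constraints 1, 2, 4 mod 2: every variable appears an even number of times on the left, so the left side is 0.
But the right sides sum to 1 (mod 2). 0 ≠ 1 — the system is inconsistent.

The formula is unsatisfiable.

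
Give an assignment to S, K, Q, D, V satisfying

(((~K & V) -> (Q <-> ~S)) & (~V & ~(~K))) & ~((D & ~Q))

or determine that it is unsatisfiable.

S=T; K=T; Q=T; D=F; V=F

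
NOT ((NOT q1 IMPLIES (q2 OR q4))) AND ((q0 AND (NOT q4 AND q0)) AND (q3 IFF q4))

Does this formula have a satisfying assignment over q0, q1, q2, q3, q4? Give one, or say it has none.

q0: True, q1: False, q2: False, q3: False, q4: False

  NOT ((NOT q1 IMPLIES (q2 OR q4))) = True
    NOT q1 IMPLIES (q2 OR q4) = False
      NOT q1 = True
      q2 OR q4 = False
  (q0 AND (NOT q4 AND q0)) AND (q3 IFF q4) = True
    q0 AND (NOT q4 AND q0) = True
      NOT q4 AND q0 = True
        NOT q4 = True
    q3 IFF q4 = True
Both conjuncts True, so the formula holds.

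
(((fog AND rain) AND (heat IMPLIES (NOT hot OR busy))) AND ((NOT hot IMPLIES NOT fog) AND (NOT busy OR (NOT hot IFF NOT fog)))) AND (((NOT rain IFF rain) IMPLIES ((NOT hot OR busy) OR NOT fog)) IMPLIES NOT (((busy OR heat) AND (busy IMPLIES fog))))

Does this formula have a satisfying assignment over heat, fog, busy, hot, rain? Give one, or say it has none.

heat=F, fog=T, busy=F, hot=T, rain=T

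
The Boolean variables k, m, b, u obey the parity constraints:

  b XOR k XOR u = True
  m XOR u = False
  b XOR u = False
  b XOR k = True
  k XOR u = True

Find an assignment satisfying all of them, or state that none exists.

k = True, m = False, b = False, u = False

b XOR k XOR u = F XOR T XOR F = True ✓
m XOR u = F XOR F = False ✓
b XOR u = F XOR F = False ✓
b XOR k = F XOR T = True ✓
k XOR u = T XOR F = True ✓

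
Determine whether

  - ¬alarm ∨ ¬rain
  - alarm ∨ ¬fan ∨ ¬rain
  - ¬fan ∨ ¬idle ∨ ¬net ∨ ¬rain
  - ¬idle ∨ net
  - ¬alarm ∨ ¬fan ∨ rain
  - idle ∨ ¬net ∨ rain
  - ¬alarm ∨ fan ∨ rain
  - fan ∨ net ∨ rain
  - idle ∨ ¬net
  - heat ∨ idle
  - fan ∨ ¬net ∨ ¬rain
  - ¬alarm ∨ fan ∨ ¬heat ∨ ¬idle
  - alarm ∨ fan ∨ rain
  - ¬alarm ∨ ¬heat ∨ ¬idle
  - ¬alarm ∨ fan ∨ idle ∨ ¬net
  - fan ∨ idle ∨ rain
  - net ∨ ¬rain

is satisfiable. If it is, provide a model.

Try rain = True:
  (¬alarm ∨ ¬rain) forces alarm = False.
  (alarm ∨ ¬fan ∨ ¬rain) forces fan = False.
  (fan ∨ ¬net ∨ ¬rain) forces net = False.
  clause (net ∨ ¬rain) is falsified — backtrack.
So rain = False.
Set fan = True.
  then (¬alarm ∨ ¬fan ∨ rain) forces alarm = False.
Set heat = True.
Set idle = True.
  then (¬idle ∨ net) forces net = True.
All clauses satisfied.

rain=F; fan=T; heat=T; alarm=F; idle=T; net=T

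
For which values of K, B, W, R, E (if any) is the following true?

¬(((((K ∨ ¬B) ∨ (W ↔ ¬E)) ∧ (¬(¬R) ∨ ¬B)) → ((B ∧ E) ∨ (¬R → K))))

K: False, B: False, W: True, R: False, E: True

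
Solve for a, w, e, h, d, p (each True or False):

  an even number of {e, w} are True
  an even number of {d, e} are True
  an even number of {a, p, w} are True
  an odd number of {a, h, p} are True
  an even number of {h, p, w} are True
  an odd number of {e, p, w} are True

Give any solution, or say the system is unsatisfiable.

a = False; w = True; e = True; h = False; d = True; p = True

{e, w}: 2 true → even ✓
{d, e}: 2 true → even ✓
{a, p, w}: 2 true → even ✓
{a, h, p}: 1 true → odd ✓
{h, p, w}: 2 true → even ✓
{e, p, w}: 3 true → odd ✓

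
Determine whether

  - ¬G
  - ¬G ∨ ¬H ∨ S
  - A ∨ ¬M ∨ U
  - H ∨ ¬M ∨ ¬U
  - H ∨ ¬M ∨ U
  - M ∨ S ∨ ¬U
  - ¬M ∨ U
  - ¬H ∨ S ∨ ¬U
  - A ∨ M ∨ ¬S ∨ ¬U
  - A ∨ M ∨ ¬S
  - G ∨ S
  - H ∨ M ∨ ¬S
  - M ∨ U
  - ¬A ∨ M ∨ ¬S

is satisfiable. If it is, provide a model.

Unit clause (¬G) forces G = False.
In (G ∨ S) only S is left, so S = True.
Try U = False:
  (¬M ∨ U) forces M = False.
  clause (M ∨ U) is falsified — backtrack.
So U = True.
Set A = False.
  then (A ∨ M ∨ ¬S ∨ ¬U) forces M = True.
  then (H ∨ ¬M ∨ ¬U) forces H = True.
All clauses satisfied.

U=T, S=T, A=F, H=T, M=T, G=F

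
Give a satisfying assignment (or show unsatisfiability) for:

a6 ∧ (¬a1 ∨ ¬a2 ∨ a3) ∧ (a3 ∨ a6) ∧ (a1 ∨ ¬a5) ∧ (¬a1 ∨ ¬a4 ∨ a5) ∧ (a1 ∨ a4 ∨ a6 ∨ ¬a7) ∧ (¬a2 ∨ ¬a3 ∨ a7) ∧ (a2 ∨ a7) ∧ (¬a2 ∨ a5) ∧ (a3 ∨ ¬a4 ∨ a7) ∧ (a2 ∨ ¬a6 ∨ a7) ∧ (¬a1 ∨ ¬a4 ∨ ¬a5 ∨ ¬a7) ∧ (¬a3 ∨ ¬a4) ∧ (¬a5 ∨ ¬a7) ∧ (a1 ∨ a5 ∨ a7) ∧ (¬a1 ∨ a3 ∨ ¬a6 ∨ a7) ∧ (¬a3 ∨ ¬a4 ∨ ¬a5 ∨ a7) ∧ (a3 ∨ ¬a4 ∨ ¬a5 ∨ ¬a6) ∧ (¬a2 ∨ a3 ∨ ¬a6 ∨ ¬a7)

Unit clause (a6) forces a6 = True.
Set a1 = True.
Set a2 = False.
  then (a2 ∨ a7) forces a7 = True.
  then (¬a5 ∨ ¬a7) forces a5 = False.
  then (¬a1 ∨ ¬a4 ∨ a5) forces a4 = False.
Set a3 = False.
All clauses satisfied.

a1=T; a2=F; a3=F; a4=F; a5=F; a6=T; a7=T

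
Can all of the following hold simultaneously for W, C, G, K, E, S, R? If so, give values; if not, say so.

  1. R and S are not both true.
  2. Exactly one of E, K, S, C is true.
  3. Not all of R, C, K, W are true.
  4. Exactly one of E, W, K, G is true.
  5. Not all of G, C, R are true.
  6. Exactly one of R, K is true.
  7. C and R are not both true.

W = False; C = False; G = False; K = False; E = True; S = False; R = True

  (1) R=T, S=F — not both ✓
  (2) {E, K, S, C}: 1 true — exactly one ✓
  (3) {R, C, K, W}: 1/4 true — not all ✓
  (4) {E, W, K, G}: 1 true — exactly one ✓
  (5) {G, C, R}: 1/3 true — not all ✓
  (6) {R, K}: 1 true — exactly one ✓
  (7) C=F, R=T — not both ✓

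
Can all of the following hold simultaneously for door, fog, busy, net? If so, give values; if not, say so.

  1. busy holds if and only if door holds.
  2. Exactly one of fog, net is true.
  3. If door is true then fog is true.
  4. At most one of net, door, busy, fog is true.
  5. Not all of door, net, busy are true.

door: False; fog: True; busy: False; net: False

  (1) busy=F, door=F — same ✓
  (2) {fog, net}: 1 true — exactly one ✓
  (3) door=F ⇒ fog: vacuous ✓
  (4) {net, door, busy, fog}: 1 true — at most one ✓
  (5) {door, net, busy}: 0/3 true — not all ✓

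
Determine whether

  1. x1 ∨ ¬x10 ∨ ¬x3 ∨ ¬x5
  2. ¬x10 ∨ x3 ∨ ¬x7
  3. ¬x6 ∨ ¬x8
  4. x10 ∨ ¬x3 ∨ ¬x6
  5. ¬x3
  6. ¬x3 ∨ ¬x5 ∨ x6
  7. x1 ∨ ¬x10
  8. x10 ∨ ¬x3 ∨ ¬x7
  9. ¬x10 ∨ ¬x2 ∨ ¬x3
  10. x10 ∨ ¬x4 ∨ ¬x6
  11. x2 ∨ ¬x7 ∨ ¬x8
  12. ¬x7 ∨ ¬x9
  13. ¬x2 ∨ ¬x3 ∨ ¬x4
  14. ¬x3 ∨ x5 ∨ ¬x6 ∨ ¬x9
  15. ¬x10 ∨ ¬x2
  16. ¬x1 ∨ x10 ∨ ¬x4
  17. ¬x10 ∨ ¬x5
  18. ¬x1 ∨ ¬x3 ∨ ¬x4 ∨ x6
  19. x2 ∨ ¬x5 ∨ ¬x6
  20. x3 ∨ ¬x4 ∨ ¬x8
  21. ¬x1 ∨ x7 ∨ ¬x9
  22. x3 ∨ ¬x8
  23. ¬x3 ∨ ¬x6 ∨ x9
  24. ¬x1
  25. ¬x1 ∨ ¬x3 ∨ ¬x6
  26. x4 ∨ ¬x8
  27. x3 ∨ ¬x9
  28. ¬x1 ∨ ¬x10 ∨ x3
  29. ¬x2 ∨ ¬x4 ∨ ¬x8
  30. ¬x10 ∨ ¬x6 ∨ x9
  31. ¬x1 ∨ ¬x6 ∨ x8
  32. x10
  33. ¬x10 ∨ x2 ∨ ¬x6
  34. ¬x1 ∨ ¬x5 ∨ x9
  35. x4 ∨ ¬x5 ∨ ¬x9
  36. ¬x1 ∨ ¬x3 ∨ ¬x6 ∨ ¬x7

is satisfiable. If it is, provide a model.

Case x1 = True:
  Clause (¬x1) is falsified — contradiction.
Case x1 = False:
  (¬x3) forces x3 = False.
  (x1 ∨ ¬x10) forces x10 = False.
  Clause (x10) is falsified — contradiction.
Both cases fail, so the formula is unsatisfiable.

Unsatisfiable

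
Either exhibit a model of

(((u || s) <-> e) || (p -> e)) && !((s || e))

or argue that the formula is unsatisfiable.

s=F, u=F, e=F, p=T

  ((u || s) <-> e) || (p -> e) = True
    (u || s) <-> e = True
      u || s = False
    p -> e = False
  !((s || e)) = True
    s || e = False
Both conjuncts True, so the formula holds.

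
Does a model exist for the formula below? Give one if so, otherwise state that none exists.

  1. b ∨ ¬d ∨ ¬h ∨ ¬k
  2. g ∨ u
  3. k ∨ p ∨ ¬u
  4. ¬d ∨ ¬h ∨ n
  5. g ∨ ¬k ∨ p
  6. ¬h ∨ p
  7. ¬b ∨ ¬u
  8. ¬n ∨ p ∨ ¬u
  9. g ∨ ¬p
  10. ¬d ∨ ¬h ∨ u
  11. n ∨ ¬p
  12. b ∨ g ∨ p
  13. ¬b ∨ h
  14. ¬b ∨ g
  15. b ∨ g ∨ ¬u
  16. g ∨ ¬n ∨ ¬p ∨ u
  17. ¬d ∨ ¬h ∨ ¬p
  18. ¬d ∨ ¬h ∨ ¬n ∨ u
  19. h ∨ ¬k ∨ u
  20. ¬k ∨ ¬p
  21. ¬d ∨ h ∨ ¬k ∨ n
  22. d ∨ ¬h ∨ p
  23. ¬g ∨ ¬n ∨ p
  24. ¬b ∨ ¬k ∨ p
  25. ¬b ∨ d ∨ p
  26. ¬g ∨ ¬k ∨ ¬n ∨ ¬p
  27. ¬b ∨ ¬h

k=F, h=F, n=T, g=T, b=F, p=T, d=T, u=F

Set k = False.
Set h = False.
  then (¬b ∨ h) forces b = False.
Set n = True.
Try g = False:
  (g ∨ u) forces u = True.
  clause (b ∨ g ∨ ¬u) is falsified — backtrack.
So g = True.
  then (¬g ∨ ¬n ∨ p) forces p = True.
Set d = True.
Set u = False.
All clauses satisfied.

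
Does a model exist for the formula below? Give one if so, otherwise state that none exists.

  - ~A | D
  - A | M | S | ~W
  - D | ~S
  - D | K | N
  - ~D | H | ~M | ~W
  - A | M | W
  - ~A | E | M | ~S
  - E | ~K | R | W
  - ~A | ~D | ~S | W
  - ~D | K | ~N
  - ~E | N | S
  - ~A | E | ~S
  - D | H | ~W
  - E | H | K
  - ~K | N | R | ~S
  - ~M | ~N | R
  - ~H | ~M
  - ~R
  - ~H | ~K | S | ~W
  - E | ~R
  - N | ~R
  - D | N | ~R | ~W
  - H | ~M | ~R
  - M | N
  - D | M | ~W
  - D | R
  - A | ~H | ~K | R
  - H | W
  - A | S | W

S = True, N = True, D = True, A = False, E = False, R = False, H = False, W = True, K = True, M = False

Unit clause (~R) forces R = False.
In (D | R) only D is left, so D = True.
Set S = True.
Try N = False:
  (~K | N | R | ~S) forces K = False.
  (M | N) forces M = True.
  (~H | ~M) forces H = False.
  (~D | H | ~M | ~W) forces W = False.
  clause (H | W) is falsified — backtrack.
So N = True.
  then (~D | K | ~N) forces K = True.
  then (~M | ~N | R) forces M = False.
Set A = False.
  then (A | M | W) forces W = True.
  then (A | ~H | ~K | R) forces H = False.
Set E = False.
All clauses satisfied.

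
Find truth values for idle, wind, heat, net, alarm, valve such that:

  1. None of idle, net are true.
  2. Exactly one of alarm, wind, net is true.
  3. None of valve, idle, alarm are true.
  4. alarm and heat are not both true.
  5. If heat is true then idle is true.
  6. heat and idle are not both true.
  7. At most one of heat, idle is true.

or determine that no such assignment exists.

idle = False, wind = True, heat = False, net = False, alarm = False, valve = False

  (1) {idle, net}: 0 true — none ✓
  (2) {alarm, wind, net}: 1 true — exactly one ✓
  (3) {valve, idle, alarm}: 0 true — none ✓
  (4) alarm=F, heat=F — not both ✓
  (5) heat=F ⇒ idle: vacuous ✓
  (6) heat=F, idle=F — not both ✓
  (7) {heat, idle}: 0 true — at most one ✓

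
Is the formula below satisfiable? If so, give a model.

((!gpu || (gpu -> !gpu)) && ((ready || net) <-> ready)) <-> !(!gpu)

net=T; ready=F; gpu=F

  ((!gpu || (gpu -> !gpu)) && ((ready || net) <-> ready)) <-> !(!gpu) = True
    (!gpu || (gpu -> !gpu)) && ((ready || net) <-> ready) = False
      !gpu || (gpu -> !gpu) = True
        !gpu = True
        gpu -> !gpu = True
          !gpu = True
      (ready || net) <-> ready = False
        ready || net = True
    !(!gpu) = False
      !gpu = True
The formula evaluates to True.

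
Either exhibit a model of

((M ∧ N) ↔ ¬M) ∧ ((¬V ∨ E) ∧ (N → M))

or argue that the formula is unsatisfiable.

E = False, V = False, M = True, N = False

  (M ∧ N) ↔ ¬M = True
    M ∧ N = False
    ¬M = False
  (¬V ∨ E) ∧ (N → M) = True
    ¬V ∨ E = True
      ¬V = True
    N → M = True
Both conjuncts True, so the formula holds.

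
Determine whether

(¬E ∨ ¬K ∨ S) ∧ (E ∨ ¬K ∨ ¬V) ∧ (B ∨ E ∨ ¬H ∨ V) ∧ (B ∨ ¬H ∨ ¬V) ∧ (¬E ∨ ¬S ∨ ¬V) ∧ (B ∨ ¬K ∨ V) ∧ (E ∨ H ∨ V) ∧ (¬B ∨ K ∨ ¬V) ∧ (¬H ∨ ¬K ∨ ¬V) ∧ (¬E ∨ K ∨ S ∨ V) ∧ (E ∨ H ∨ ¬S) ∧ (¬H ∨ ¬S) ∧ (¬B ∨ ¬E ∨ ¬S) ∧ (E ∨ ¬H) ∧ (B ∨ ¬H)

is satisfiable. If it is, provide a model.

H: False, K: False, V: True, S: False, B: False, E: False

Set H = False.
Set K = False.
Set V = True.
  then (¬B ∨ K ∨ ¬V) forces B = False.
Try S = True:
  (¬E ∨ ¬S ∨ ¬V) forces E = False.
  clause (E ∨ H ∨ ¬S) is falsified — backtrack.
So S = False.
Set E = False.
All clauses satisfied.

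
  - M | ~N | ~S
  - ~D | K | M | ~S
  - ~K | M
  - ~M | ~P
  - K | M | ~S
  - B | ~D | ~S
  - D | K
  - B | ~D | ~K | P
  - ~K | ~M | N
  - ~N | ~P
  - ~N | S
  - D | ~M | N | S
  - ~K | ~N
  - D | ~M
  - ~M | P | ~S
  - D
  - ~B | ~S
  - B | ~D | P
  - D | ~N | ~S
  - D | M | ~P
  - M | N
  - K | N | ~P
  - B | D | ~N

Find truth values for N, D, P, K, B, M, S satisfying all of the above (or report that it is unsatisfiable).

N=F, D=T, P=F, K=F, B=T, M=T, S=F

Unit clause (D) forces D = True.
Try N = True:
  (~N | ~P) forces P = False.
  (~N | S) forces S = True.
  (M | ~N | ~S) forces M = True.
  clause (~M | P | ~S) is falsified — backtrack.
So N = False.
  then (M | N) forces M = True.
  then (~M | ~P) forces P = False.
  then (~K | ~M | N) forces K = False.
  then (~M | P | ~S) forces S = False.
  then (B | ~D | P) forces B = True.
All clauses satisfied.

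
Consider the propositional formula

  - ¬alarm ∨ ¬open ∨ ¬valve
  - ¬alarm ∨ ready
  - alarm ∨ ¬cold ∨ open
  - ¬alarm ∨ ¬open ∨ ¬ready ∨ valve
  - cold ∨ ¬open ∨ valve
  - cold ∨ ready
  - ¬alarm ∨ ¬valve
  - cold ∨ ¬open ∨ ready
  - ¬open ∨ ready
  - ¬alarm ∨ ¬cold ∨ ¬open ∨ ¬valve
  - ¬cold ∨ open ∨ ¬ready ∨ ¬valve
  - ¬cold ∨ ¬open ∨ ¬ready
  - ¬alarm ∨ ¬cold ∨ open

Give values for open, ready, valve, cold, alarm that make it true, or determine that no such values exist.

open = True, ready = True, valve = True, cold = False, alarm = False

Set open = True.
  then (¬open ∨ ready) forces ready = True.
  then (¬cold ∨ ¬open ∨ ¬ready) forces cold = False.
  then (cold ∨ ¬open ∨ valve) forces valve = True.
  then (¬alarm ∨ ¬valve) forces alarm = False.
All clauses satisfied.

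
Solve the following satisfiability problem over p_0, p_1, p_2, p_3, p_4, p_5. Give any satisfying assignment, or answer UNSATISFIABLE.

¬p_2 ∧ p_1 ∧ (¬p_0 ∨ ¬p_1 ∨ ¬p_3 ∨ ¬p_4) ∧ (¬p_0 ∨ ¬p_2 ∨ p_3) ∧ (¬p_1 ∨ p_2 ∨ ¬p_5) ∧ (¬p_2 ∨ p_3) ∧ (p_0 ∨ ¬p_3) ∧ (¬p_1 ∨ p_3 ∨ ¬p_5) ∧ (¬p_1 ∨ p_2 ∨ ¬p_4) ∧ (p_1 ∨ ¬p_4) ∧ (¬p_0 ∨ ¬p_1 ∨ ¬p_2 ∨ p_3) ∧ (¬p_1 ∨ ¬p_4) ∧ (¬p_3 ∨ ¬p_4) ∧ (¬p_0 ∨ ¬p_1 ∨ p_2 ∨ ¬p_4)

Unit clause (¬p_2) forces p_2 = False.
Unit clause (p_1) forces p_1 = True.
In (¬p_1 ∨ p_2 ∨ ¬p_5) only ¬p_5 is left, so p_5 = False.
In (¬p_1 ∨ p_2 ∨ ¬p_4) only ¬p_4 is left, so p_4 = False.
Set p_0 = True.
Set p_3 = False.
All clauses satisfied.

p_0: True, p_1: True, p_2: False, p_3: False, p_4: False, p_5: False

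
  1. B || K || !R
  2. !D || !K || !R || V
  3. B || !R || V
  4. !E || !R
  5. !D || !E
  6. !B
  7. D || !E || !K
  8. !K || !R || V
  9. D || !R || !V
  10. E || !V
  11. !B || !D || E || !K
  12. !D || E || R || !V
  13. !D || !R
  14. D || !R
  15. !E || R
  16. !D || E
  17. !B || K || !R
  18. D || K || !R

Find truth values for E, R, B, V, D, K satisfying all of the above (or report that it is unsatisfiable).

E = False; R = False; B = False; V = False; D = False; K = True

Unit clause (!B) forces B = False.
Try E = True:
  (!E || !R) forces R = False.
  clause (!E || R) is falsified — backtrack.
So E = False.
  then (E || !V) forces V = False.
  then (!D || E) forces D = False.
  then (B || !R || V) forces R = False.
Set K = True.
All clauses satisfied.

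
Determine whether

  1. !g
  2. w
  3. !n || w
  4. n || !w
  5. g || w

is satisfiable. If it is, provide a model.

n = True, w = True, g = False

Unit clause (!g) forces g = False.
Unit clause (w) forces w = True.
In (n || !w) only n is left, so n = True.
Check each clause:
  (!g): !g holds.
  (w): w holds.
  (!n || w): w holds.
  (n || !w): n holds.
  (g || w): w holds.
All clauses satisfied.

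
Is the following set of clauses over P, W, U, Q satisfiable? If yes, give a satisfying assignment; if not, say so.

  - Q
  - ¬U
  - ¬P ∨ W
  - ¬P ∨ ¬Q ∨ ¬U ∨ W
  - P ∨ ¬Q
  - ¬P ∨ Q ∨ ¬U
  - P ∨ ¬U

P = True; W = True; U = False; Q = True

Unit clause (Q) forces Q = True.
Unit clause (¬U) forces U = False.
In (P ∨ ¬Q) only P is left, so P = True.
In (¬P ∨ W) only W is left, so W = True.
All clauses satisfied.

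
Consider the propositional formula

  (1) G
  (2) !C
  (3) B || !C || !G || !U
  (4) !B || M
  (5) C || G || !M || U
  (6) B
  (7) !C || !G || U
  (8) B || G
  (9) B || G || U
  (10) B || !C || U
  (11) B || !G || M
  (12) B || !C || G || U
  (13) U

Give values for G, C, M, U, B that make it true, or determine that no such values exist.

Unit clause (G) forces G = True.
Unit clause (!C) forces C = False.
Unit clause (B) forces B = True.
Unit clause (U) forces U = True.
In (!B || M) only M is left, so M = True.
All clauses satisfied.

G = True; C = False; M = True; U = True; B = True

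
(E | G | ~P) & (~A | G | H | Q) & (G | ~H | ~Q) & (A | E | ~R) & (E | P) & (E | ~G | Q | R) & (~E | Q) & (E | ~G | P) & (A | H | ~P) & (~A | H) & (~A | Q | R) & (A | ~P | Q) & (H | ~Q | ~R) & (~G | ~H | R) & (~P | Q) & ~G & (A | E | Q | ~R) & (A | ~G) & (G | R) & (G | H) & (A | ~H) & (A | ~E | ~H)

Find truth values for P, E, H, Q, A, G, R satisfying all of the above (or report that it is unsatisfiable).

The formula is unsatisfiable.

Case Q = True:
  (~G) forces G = False.
  (G | ~H | ~Q) forces H = False.
  Clause (G | H) is falsified — contradiction.
Case Q = False:
  (~E | Q) forces E = False.
  (E | P) forces P = True.
  Clause (~P | Q) is falsified — contradiction.
Both cases fail, so the formula is unsatisfiable.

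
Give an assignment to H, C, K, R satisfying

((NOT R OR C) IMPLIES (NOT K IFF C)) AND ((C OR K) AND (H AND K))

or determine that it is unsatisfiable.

H=T, C=F, K=T, R=T

  (NOT R OR C) IMPLIES (NOT K IFF C) = True
    NOT R OR C = False
      NOT R = False
    NOT K IFF C = True
      NOT K = False
  (C OR K) AND (H AND K) = True
    C OR K = True
    H AND K = True
Both conjuncts True, so the formula holds.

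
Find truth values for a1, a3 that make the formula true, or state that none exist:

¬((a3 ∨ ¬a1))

a1 = True, a3 = False

  ¬((a3 ∨ ¬a1)) = True
    a3 ∨ ¬a1 = False
      ¬a1 = False
The formula evaluates to True.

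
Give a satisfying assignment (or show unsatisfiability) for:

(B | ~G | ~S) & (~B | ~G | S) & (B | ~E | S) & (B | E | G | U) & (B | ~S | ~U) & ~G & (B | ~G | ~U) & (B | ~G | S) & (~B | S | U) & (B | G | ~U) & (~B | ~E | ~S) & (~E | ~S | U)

Unit clause (~G) forces G = False.
Set U = True.
  then (B | G | ~U) forces B = True.
Set S = True.
  then (~B | ~E | ~S) forces E = False.
All clauses satisfied.

U = True, B = True, S = True, E = False, G = False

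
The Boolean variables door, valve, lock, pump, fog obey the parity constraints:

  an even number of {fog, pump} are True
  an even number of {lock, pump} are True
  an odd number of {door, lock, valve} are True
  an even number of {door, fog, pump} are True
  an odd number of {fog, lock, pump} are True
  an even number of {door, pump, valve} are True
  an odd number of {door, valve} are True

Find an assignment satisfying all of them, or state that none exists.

Adding constraints 2, 3, 6 mod 2: every variable appears an even number of times on the left, so the left side is 0.
But the right sides sum to 1 (mod 2). 0 ≠ 1 — the system is inconsistent.

The formula is unsatisfiable.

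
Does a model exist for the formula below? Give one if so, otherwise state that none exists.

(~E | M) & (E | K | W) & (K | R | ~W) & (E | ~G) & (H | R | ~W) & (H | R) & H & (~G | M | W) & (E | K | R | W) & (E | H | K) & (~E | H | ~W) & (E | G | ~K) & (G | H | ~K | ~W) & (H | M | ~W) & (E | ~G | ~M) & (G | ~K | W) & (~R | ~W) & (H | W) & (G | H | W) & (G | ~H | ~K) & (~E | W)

H = True, M = True, E = True, R = False, G = True, W = True, K = True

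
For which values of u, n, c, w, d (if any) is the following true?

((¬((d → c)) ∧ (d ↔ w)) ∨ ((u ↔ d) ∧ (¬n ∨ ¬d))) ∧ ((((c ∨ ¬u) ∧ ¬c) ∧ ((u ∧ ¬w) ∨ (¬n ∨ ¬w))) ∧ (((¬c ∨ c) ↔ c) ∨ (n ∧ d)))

Case c = True: the conjunct ¬c is False.
Case c = False: the formula simplifies to ((¬(¬d) ∧ (d ↔ w)) ∨ ((u ↔ d) ∧ (¬n ∨ ¬d))) ∧ ((¬u ∧ ((u ∧ ¬w) ∨ (¬n ∨ ¬w))) ∧ (n ∧ d)).
  d = True: simplifies to (w ∨ (u ∧ ¬n)) ∧ ((¬u ∧ ((u ∧ ¬w) ∨ (¬n ∨ ¬w))) ∧ n).
    u = True: the conjunct ¬u is False.
    u = False: simplifies to w ∧ ((¬n ∨ ¬w) ∧ n).
      n = True: simplifies to w ∧ ¬w.
        w = True: the conjunct ¬w is False.
        w = False: the conjunct w is False.
      n = False: the conjunct n is False.
  d = False: the conjunct d is False.
Both cases fail — unsatisfiable.

UNSATISFIABLE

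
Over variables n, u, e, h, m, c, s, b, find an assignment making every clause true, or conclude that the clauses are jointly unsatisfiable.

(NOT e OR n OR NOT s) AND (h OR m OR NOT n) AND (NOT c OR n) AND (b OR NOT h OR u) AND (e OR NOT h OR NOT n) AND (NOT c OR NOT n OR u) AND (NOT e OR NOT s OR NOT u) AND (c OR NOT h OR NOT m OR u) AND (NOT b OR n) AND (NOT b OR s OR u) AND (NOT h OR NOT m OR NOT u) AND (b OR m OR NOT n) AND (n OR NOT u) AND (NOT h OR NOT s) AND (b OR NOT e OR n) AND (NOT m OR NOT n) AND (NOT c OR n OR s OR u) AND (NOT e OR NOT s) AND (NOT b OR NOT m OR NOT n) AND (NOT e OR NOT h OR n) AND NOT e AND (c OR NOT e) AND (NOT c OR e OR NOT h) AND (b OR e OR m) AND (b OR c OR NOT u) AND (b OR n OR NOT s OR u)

Unit clause (NOT e) forces e = False.
Set n = False.
  then (NOT c OR n) forces c = False.
  then (NOT b OR n) forces b = False.
  then (n OR NOT u) forces u = False.
  then (b OR e OR m) forces m = True.
  then (b OR n OR NOT s OR u) forces s = False.
  then (b OR NOT h OR u) forces h = False.
All clauses satisfied.

n=F, u=F, e=F, h=F, m=T, c=F, s=F, b=F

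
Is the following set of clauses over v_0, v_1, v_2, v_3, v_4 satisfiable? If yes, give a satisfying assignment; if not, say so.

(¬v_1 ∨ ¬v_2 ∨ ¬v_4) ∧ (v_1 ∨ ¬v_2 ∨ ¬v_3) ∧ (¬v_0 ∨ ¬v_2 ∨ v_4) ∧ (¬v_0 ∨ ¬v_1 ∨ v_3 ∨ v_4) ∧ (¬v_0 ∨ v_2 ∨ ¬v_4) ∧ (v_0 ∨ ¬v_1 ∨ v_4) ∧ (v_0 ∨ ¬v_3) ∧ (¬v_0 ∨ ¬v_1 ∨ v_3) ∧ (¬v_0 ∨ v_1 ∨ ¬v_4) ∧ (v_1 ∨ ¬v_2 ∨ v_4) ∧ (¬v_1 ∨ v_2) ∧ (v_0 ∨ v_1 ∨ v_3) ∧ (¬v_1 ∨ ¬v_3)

v_0=T; v_1=F; v_2=F; v_3=F; v_4=F

Set v_0 = True.
Try v_1 = True:
  (¬v_0 ∨ ¬v_1 ∨ v_3) forces v_3 = True.
  clause (¬v_1 ∨ ¬v_3) is falsified — backtrack.
So v_1 = False.
  then (¬v_0 ∨ v_1 ∨ ¬v_4) forces v_4 = False.
  then (v_1 ∨ ¬v_2 ∨ v_4) forces v_2 = False.
Set v_3 = False.
All clauses satisfied.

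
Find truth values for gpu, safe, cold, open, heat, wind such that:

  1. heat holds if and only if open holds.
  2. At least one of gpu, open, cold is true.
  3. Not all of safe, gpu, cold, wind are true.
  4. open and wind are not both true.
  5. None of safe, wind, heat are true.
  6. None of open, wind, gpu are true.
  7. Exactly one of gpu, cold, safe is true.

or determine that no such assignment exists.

gpu = False, safe = False, cold = True, open = False, heat = False, wind = False

  (1) heat=F, open=F — same ✓
  (2) {gpu, open, cold}: 1 true — at least one ✓
  (3) {safe, gpu, cold, wind}: 1/4 true — not all ✓
  (4) open=F, wind=F — not both ✓
  (5) {safe, wind, heat}: 0 true — none ✓
  (6) {open, wind, gpu}: 0 true — none ✓
  (7) {gpu, cold, safe}: 1 true — exactly one ✓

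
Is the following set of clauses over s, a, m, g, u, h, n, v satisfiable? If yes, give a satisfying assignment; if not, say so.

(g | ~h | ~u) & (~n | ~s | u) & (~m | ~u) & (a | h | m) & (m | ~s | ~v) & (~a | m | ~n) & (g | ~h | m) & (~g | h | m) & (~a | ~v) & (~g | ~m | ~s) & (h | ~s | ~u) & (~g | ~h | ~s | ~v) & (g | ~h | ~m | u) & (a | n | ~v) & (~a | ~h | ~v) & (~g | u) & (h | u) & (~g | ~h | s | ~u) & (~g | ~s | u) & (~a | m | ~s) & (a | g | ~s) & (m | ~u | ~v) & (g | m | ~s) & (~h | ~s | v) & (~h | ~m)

s = False, a = True, m = False, g = False, u = True, h = False, n = False, v = False

Set s = False.
Set a = True.
  then (~a | ~v) forces v = False.
Try m = True:
  (~m | ~u) forces u = False.
  (~g | u) forces g = False.
  (g | ~h | ~m | u) forces h = False.
  clause (h | u) is falsified — backtrack.
So m = False.
  then (~a | m | ~n) forces n = False.
Set g = False.
  then (g | ~h | m) forces h = False.
  then (h | u) forces u = True.
All clauses satisfied.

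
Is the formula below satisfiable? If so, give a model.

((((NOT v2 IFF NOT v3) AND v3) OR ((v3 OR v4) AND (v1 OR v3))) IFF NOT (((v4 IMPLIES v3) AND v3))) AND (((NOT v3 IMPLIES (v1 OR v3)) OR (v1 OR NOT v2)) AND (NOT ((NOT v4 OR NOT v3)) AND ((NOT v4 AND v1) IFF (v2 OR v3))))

Unsatisfiable — no assignment works.

Case v3 = True: the conjunct (((NOT v2 IFF NOT v3) AND v3) OR ((v3 OR v4) AND (v1 OR v3))) IFF NOT (((v4 IMPLIES v3) AND v3)) becomes (v2 OR True) IFF NOT True = False.
Case v3 = False: the conjunct NOT ((NOT v4 OR NOT v3)) becomes NOT ((NOT v4 OR True)) = False.
Both cases fail — unsatisfiable.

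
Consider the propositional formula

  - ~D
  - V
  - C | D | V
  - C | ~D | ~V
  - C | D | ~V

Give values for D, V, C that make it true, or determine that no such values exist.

D = False, V = True, C = True

Unit clause (~D) forces D = False.
Unit clause (V) forces V = True.
In (C | D | ~V) only C is left, so C = True.
Check each clause:
  (~D): ~D holds.
  (V): V holds.
  (C | D | V): C holds.
  (C | ~D | ~V): C holds.
  (C | D | ~V): C holds.
All clauses satisfied.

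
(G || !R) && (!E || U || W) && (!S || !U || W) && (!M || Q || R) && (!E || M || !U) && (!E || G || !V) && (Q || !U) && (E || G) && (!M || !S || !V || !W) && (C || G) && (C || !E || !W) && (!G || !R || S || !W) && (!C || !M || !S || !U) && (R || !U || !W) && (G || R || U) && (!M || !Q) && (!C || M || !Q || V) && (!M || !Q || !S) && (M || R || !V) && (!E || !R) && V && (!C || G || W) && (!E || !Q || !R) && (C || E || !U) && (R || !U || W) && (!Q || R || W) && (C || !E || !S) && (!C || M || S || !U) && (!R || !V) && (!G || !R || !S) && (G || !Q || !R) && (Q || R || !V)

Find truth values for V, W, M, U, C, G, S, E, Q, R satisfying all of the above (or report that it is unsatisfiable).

The formula is unsatisfiable.

Case V = True:
  (!R || !V) forces R = False.
  (M || R || !V) forces M = True.
  (!M || Q || R) forces Q = True.
  Clause (!M || !Q) is falsified — contradiction.
Case V = False:
  Clause (V) is falsified — contradiction.
Both cases fail, so the formula is unsatisfiable.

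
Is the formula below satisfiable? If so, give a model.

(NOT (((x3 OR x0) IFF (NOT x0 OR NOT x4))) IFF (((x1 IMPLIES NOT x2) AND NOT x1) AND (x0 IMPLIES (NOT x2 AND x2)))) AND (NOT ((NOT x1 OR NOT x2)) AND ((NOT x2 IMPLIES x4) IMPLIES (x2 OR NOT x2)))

x0=T, x1=T, x2=T, x3=T, x4=F

  NOT (((x3 OR x0) IFF (NOT x0 OR NOT x4))) IFF (((x1 IMPLIES NOT x2) AND NOT x1) AND (x0 IMPLIES (NOT x2 AND x2))) = True
    NOT (((x3 OR x0) IFF (NOT x0 OR NOT x4))) = False
      (x3 OR x0) IFF (NOT x0 OR NOT x4) = True
        x3 OR x0 = True
        NOT x0 OR NOT x4 = True
          NOT x0 = False
          NOT x4 = True
    ((x1 IMPLIES NOT x2) AND NOT x1) AND (x0 IMPLIES (NOT x2 AND x2)) = False
      (x1 IMPLIES NOT x2) AND NOT x1 = False
        x1 IMPLIES NOT x2 = False
          NOT x2 = False
        NOT x1 = False
      x0 IMPLIES (NOT x2 AND x2) = False
        NOT x2 AND x2 = False
          NOT x2 = False
  NOT ((NOT x1 OR NOT x2)) AND ((NOT x2 IMPLIES x4) IMPLIES (x2 OR NOT x2)) = True
    NOT ((NOT x1 OR NOT x2)) = True
      NOT x1 OR NOT x2 = False
        NOT x1 = False
        NOT x2 = False
    (NOT x2 IMPLIES x4) IMPLIES (x2 OR NOT x2) = True
      NOT x2 IMPLIES x4 = True
        NOT x2 = False
      x2 OR NOT x2 = True
        NOT x2 = False
Both conjuncts True, so the formula holds.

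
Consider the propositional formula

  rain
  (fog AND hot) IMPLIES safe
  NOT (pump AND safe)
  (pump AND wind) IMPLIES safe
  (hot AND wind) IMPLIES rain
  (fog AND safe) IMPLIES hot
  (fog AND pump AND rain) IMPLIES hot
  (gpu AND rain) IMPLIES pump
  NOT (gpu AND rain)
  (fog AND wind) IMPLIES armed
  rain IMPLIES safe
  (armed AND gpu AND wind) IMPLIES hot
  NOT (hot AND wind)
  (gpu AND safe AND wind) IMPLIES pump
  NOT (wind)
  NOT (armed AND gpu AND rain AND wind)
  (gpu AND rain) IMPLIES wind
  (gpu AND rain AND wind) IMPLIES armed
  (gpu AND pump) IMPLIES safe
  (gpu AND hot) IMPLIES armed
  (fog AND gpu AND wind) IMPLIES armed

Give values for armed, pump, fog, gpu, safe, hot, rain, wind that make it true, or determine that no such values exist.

Unit clause (rain) forces rain = True.
In (NOT rain OR safe) only safe is left, so safe = True.
In (NOT pump OR NOT safe) only NOT pump is left, so pump = False.
Unit clause (NOT wind) forces wind = False.
In (NOT gpu OR NOT rain) only NOT gpu is left, so gpu = False.
Set armed = False.
Set fog = False.
Set hot = False.
All clauses satisfied.

armed = False; pump = False; fog = False; gpu = False; safe = True; hot = False; rain = True; wind = False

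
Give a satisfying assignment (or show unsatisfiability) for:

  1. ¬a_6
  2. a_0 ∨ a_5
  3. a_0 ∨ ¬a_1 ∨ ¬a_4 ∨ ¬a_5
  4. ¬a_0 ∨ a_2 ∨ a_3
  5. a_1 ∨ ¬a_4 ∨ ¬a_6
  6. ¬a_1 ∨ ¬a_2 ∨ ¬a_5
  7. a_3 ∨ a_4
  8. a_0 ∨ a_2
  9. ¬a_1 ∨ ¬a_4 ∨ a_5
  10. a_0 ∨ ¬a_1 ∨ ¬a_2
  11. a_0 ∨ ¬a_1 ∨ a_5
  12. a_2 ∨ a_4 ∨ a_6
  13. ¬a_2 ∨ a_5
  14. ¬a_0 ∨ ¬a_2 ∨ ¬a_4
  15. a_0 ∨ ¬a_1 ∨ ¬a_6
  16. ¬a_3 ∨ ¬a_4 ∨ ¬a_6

a_0 = True, a_1 = False, a_2 = False, a_3 = True, a_4 = True, a_5 = True, a_6 = False

Unit clause (¬a_6) forces a_6 = False.
Set a_0 = True.
Set a_1 = False.
Set a_2 = False.
  then (¬a_0 ∨ a_2 ∨ a_3) forces a_3 = True.
  then (a_2 ∨ a_4 ∨ a_6) forces a_4 = True.
Set a_5 = True.
All clauses satisfied.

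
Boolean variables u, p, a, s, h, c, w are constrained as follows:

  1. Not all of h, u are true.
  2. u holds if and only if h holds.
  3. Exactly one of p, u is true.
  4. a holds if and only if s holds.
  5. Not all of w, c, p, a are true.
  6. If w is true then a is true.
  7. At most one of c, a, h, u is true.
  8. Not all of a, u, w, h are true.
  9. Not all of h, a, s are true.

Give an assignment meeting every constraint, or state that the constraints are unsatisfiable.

u: False, p: True, a: True, s: True, h: False, c: False, w: False

  (1) {h, u}: 0/2 true — not all ✓
  (2) u=F, h=F — same ✓
  (3) {p, u}: 1 true — exactly one ✓
  (4) a=T, s=T — same ✓
  (5) {w, c, p, a}: 2/4 true — not all ✓
  (6) w=F ⇒ a: vacuous ✓
  (7) {c, a, h, u}: 1 true — at most one ✓
  (8) {a, u, w, h}: 1/4 true — not all ✓
  (9) {h, a, s}: 2/3 true — not all ✓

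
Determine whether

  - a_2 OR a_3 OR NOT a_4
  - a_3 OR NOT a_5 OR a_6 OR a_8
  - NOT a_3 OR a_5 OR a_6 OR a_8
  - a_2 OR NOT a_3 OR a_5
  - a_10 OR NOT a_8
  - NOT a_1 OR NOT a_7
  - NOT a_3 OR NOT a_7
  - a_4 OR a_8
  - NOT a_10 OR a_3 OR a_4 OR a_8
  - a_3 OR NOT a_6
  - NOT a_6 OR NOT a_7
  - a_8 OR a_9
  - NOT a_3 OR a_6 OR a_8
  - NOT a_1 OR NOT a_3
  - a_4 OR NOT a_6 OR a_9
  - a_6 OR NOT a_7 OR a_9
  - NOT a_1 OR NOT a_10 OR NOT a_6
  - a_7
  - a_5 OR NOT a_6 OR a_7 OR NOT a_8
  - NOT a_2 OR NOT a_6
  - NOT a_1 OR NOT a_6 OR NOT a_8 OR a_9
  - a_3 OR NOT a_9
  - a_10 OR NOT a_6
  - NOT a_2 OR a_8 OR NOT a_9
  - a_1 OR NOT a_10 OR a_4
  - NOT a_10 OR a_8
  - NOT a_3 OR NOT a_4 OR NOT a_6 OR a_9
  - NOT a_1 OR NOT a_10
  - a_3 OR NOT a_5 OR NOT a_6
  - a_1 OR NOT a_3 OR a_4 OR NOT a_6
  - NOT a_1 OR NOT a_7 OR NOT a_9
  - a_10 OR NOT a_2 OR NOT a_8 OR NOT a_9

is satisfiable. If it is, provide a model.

Unsatisfiable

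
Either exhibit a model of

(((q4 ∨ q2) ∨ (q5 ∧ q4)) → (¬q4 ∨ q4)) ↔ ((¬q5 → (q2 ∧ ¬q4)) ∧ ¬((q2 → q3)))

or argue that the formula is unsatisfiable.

q2: True; q3: False; q4: False; q5: False

  (((q4 ∨ q2) ∨ (q5 ∧ q4)) → (¬q4 ∨ q4)) ↔ ((¬q5 → (q2 ∧ ¬q4)) ∧ ¬((q2 → q3))) = True
    ((q4 ∨ q2) ∨ (q5 ∧ q4)) → (¬q4 ∨ q4) = True
      (q4 ∨ q2) ∨ (q5 ∧ q4) = True
        q4 ∨ q2 = True
        q5 ∧ q4 = False
      ¬q4 ∨ q4 = True
        ¬q4 = True
    (¬q5 → (q2 ∧ ¬q4)) ∧ ¬((q2 → q3)) = True
      ¬q5 → (q2 ∧ ¬q4) = True
        ¬q5 = True
        q2 ∧ ¬q4 = True
          ¬q4 = True
      ¬((q2 → q3)) = True
        q2 → q3 = False
The formula evaluates to True.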